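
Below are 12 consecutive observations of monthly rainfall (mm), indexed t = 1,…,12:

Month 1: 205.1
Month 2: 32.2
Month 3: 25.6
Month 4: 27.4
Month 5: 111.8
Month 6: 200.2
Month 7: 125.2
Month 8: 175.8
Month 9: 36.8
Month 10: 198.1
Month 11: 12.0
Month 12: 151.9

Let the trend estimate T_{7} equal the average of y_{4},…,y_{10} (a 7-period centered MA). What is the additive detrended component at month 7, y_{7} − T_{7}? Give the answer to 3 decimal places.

Trend T_7 = (27.4 + 111.8 + 200.2 + 125.2 + 175.8 + 36.8 + 198.1) / 7 = 875.3/7 = 125.04286
Detrended value: 125.2 − 125.04286 = 0.157

0.157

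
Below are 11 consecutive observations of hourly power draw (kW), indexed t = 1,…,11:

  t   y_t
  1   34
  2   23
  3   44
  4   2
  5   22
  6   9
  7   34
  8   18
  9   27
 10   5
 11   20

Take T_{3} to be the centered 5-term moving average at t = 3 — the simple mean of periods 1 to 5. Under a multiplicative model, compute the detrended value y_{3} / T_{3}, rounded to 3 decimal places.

1.760

Trend T_3 = (34 + 23 + 44 + 2 + 22) / 5 = 125/5 = 25.00000
Ratio to trend: 44 / 25.00000 = 1.760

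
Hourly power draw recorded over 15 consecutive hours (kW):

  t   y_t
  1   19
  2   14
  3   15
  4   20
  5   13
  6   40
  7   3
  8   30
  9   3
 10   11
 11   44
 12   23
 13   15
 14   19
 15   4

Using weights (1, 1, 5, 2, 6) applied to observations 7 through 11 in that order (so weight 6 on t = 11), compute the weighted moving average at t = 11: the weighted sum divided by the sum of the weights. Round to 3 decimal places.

Weighted sum: 1·3 + 1·30 + 5·3 + 2·11 + 6·44 = 3 + 30 + 15 + 22 + 264 = 334
Weight total: 1 + 1 + 5 + 2 + 6 = 15
WMA = 334 / 15 = 22.267

22.267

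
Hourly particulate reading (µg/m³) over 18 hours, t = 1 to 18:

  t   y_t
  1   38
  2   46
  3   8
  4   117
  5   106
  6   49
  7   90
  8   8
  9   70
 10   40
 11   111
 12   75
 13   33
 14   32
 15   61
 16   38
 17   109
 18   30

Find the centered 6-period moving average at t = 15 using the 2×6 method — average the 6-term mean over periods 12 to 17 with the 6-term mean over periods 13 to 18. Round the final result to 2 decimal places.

Sum over 12–17: 75 + 33 + 32 + 61 + 38 + 109 = 348
Sum over 13–18: 33 + 32 + 61 + 38 + 109 + 30 = 303
CMA at t=15 = (348 + 303) / (2·6) = 651 / 12 = 54.25

54.25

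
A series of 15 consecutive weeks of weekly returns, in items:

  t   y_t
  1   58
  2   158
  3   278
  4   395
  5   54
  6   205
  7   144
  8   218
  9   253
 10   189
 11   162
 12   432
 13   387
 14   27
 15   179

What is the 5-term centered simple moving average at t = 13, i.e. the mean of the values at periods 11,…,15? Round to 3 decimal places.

237.400

Sum of periods 11–15: 162 + 432 + 387 + 27 + 179 = 1187
Divide by 5: 1187 / 5 = 237.400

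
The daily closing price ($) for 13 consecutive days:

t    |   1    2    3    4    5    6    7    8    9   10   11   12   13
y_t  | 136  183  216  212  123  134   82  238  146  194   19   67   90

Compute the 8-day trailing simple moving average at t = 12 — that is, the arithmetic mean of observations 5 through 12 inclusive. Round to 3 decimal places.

Sum of periods 5–12: 123 + 134 + 82 + 238 + 146 + 194 + 19 + 67 = 1003
Divide by 8: 1003 / 8 = 125.375

125.375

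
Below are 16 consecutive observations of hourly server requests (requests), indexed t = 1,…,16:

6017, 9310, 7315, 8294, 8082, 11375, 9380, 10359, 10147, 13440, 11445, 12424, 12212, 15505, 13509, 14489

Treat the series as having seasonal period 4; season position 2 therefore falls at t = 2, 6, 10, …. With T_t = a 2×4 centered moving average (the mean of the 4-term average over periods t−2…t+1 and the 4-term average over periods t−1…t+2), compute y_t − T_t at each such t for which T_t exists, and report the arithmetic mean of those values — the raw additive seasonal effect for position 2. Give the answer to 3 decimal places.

Season position 2 occurs at t = 6, 10, 14 (where T_t is defined).
t=6: T_6 = 9540.87500; y_6 − T_6 = 11375 − 9540.87500 = 1834.12500
t=10: T_10 = 11605.87500; y_10 − T_10 = 13440 − 11605.87500 = 1834.12500
t=14: T_14 = 13670.62500; y_14 − T_14 = 15505 − 13670.62500 = 1834.37500
Mean deviation: (1834.12500 + 1834.12500 + 1834.37500) / 3 = 1834.208

1834.208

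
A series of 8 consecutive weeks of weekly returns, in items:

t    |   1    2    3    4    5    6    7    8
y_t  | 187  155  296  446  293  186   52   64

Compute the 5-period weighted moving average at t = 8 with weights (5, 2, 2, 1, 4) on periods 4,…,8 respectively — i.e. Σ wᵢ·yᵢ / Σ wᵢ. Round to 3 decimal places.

249.714

Weighted sum: 5·446 + 2·293 + 2·186 + 1·52 + 4·64 = 2230 + 586 + 372 + 52 + 256 = 3496
Weight total: 5 + 2 + 2 + 1 + 4 = 14
WMA = 3496 / 14 = 249.714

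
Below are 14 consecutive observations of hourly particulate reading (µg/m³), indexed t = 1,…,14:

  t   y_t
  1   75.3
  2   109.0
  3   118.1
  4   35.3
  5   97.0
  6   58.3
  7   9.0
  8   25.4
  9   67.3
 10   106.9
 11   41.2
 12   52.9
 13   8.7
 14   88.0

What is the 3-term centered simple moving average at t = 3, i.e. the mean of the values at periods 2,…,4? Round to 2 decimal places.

Sum of periods 2–4: 109.0 + 118.1 + 35.3 = 262.4
Divide by 3: 262.4 / 3 = 87.47

87.47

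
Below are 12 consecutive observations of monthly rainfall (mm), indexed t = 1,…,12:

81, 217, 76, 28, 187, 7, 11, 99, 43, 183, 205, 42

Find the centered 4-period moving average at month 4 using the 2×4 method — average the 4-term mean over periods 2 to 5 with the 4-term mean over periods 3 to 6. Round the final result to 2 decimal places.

100.75

Sum over 2–5: 217 + 76 + 28 + 187 = 508
Sum over 3–6: 76 + 28 + 187 + 7 = 298
CMA at t=4 = (508 + 298) / (2·4) = 806 / 8 = 100.75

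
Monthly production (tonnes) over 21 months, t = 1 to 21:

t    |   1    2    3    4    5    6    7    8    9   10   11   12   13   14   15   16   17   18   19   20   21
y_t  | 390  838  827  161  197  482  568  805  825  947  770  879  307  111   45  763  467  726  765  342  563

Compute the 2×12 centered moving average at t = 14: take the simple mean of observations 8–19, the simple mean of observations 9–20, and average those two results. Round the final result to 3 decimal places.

598.208

Sum over 8–19: 805 + 825 + 947 + 770 + 879 + 307 + 111 + 45 + 763 + 467 + 726 + 765 = 7410
Sum over 9–20: 825 + 947 + 770 + 879 + 307 + 111 + 45 + 763 + 467 + 726 + 765 + 342 = 6947
CMA at t=14 = (7410 + 6947) / (2·12) = 14357 / 24 = 598.208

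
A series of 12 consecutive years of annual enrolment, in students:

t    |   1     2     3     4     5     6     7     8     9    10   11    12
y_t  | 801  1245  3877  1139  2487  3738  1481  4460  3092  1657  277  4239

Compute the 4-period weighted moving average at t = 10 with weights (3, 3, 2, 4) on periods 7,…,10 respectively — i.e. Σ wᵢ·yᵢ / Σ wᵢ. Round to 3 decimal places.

Weighted sum: 3·1481 + 3·4460 + 2·3092 + 4·1657 = 4443 + 13380 + 6184 + 6628 = 30635
Weight total: 3 + 3 + 2 + 4 = 12
WMA = 30635 / 12 = 2552.917

2552.917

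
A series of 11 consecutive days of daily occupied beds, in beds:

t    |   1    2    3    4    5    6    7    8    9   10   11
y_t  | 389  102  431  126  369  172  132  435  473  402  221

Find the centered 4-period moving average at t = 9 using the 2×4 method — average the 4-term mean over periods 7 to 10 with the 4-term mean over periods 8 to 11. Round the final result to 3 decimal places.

Sum over 7–10: 132 + 435 + 473 + 402 = 1442
Sum over 8–11: 435 + 473 + 402 + 221 = 1531
CMA at t=9 = (1442 + 1531) / (2·4) = 2973 / 8 = 371.625

371.625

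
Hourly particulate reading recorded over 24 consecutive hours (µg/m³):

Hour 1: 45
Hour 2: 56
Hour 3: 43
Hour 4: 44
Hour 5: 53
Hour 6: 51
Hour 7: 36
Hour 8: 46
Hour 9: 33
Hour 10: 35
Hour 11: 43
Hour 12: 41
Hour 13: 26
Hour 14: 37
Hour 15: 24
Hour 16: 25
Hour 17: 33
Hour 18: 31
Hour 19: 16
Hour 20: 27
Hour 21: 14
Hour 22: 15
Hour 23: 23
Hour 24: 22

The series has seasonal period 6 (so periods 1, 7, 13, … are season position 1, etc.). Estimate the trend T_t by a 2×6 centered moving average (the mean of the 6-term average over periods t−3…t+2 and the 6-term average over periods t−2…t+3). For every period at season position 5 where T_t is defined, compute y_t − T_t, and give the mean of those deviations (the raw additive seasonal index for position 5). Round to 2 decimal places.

6.42

Season position 5 occurs at t = 5, 11, 17 (where T_t is defined).
t=5: T_5 = 46.3333; y_5 − T_5 = 53 − 46.3333 = 6.6667
t=11: T_11 = 36.5833; y_11 − T_11 = 43 − 36.5833 = 6.4167
t=17: T_17 = 26.8333; y_17 − T_17 = 33 − 26.8333 = 6.1667
Mean deviation: (6.6667 + 6.4167 + 6.1667) / 3 = 6.42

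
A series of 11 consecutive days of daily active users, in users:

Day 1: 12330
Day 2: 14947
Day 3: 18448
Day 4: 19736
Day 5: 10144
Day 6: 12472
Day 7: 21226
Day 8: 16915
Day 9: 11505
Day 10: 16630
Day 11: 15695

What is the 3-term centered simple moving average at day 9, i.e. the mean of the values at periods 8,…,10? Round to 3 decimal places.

Sum of periods 8–10: 16915 + 11505 + 16630 = 45050
Divide by 3: 45050 / 3 = 15016.667

15016.667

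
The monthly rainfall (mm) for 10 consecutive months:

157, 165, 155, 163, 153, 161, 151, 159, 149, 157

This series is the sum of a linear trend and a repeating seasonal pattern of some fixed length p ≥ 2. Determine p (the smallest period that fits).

First differences y_{t+1} − y_t: 8, -10, 8, -10, 8, -10, …
The difference pattern repeats every 2 terms and not for any smaller step, so p = 2.

2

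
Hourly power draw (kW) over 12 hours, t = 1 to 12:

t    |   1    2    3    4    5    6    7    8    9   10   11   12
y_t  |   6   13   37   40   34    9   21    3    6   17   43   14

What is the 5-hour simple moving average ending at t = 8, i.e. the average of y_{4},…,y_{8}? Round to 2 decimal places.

21.40

Sum of periods 4–8: 40 + 34 + 9 + 21 + 3 = 107
Divide by 5: 107 / 5 = 21.40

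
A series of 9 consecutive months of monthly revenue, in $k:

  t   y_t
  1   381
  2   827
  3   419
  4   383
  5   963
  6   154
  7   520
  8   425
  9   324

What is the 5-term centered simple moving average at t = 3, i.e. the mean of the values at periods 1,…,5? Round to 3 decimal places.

Sum of periods 1–5: 381 + 827 + 419 + 383 + 963 = 2973
Divide by 5: 2973 / 5 = 594.600

594.600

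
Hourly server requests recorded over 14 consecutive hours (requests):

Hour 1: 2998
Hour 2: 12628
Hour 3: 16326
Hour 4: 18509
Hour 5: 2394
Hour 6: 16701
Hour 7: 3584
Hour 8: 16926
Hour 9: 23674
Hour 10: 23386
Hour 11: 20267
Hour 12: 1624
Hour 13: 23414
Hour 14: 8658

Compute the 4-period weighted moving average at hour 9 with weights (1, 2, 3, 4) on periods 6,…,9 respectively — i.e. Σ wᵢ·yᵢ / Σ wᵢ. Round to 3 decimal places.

16934.300

Weighted sum: 1·16701 + 2·3584 + 3·16926 + 4·23674 = 16701 + 7168 + 50778 + 94696 = 169343
Weight total: 1 + 2 + 3 + 4 = 10
WMA = 169343 / 10 = 16934.300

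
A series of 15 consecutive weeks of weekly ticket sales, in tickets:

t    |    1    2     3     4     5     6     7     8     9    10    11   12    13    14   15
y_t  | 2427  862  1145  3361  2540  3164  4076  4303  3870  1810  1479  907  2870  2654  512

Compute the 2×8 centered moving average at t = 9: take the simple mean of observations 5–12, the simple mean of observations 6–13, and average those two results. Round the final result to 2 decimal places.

2789.25

Sum over 5–12: 2540 + 3164 + 4076 + 4303 + 3870 + 1810 + 1479 + 907 = 22149
Sum over 6–13: 3164 + 4076 + 4303 + 3870 + 1810 + 1479 + 907 + 2870 = 22479
CMA at t=9 = (22149 + 22479) / (2·8) = 44628 / 16 = 2789.25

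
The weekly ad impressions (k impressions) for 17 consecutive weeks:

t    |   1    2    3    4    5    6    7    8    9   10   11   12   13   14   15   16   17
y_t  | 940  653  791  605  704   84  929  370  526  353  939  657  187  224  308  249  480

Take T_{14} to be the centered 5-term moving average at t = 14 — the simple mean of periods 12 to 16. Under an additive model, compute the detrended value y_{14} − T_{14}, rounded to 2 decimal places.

Trend T_14 = (657 + 187 + 224 + 308 + 249) / 5 = 1625/5 = 325.0000
Detrended value: 224 − 325.0000 = -101.00

-101.00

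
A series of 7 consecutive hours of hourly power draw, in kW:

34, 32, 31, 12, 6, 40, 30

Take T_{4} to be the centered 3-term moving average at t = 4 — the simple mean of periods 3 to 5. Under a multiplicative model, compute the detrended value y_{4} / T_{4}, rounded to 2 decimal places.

Trend T_4 = (31 + 12 + 6) / 3 = 49/3 = 16.3333
Ratio to trend: 12 / 16.3333 = 0.73

0.73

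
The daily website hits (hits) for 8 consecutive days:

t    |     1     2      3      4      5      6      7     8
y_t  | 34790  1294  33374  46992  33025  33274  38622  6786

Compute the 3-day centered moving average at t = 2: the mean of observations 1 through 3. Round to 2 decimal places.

Sum of periods 1–3: 34790 + 1294 + 33374 = 69458
Divide by 3: 69458 / 3 = 23152.67

23152.67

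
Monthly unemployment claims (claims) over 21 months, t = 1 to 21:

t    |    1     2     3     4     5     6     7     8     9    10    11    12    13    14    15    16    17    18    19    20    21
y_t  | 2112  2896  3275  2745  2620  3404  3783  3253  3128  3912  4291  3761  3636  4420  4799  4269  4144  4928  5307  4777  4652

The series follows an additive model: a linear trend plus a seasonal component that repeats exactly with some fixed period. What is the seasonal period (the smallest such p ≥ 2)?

4

First differences y_{t+1} − y_t: 784, 379, -530, -125, 784, 379, -530, -125, 784, 379, …
The difference pattern repeats every 4 terms and not for any smaller step, so p = 4.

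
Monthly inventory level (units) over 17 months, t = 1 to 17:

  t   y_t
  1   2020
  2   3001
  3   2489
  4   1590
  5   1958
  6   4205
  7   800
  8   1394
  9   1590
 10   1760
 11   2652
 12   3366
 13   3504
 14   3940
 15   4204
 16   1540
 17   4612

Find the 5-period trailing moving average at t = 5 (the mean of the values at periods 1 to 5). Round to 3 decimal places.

2211.600

Sum of periods 1–5: 2020 + 3001 + 2489 + 1590 + 1958 = 11058
Divide by 5: 11058 / 5 = 2211.600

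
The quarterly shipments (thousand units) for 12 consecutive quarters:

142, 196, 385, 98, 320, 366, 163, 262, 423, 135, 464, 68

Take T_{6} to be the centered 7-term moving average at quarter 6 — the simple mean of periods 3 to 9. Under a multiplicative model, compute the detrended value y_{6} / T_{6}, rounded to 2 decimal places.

1.27

Trend T_6 = (385 + 98 + 320 + 366 + 163 + 262 + 423) / 7 = 2017/7 = 288.1429
Ratio to trend: 366 / 288.1429 = 1.27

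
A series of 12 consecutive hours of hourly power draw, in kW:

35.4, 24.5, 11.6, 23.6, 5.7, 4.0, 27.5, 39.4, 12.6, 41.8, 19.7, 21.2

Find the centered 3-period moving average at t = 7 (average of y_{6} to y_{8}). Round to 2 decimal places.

Sum of periods 6–8: 4.0 + 27.5 + 39.4 = 70.9
Divide by 3: 70.9 / 3 = 23.63

23.63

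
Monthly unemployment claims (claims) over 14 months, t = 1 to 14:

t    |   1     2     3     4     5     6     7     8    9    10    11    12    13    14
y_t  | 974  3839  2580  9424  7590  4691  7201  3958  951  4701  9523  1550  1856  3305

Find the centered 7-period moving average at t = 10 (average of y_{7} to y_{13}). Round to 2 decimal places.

Sum of periods 7–13: 7201 + 3958 + 951 + 4701 + 9523 + 1550 + 1856 = 29740
Divide by 7: 29740 / 7 = 4248.57

4248.57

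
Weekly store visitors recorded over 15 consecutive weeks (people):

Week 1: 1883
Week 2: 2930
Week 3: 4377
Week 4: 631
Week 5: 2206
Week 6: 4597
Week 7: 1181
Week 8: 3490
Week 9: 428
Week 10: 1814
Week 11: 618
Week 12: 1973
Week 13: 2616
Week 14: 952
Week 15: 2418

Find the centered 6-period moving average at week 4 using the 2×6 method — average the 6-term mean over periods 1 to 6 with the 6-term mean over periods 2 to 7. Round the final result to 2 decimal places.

Sum over 1–6: 1883 + 2930 + 4377 + 631 + 2206 + 4597 = 16624
Sum over 2–7: 2930 + 4377 + 631 + 2206 + 4597 + 1181 = 15922
CMA at t=4 = (16624 + 15922) / (2·6) = 32546 / 12 = 2712.17

2712.17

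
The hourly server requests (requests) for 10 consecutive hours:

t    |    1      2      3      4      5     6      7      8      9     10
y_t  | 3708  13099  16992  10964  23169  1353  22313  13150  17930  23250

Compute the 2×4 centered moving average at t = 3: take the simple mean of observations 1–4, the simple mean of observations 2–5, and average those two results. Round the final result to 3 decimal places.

13623.375

Sum over 1–4: 3708 + 13099 + 16992 + 10964 = 44763
Sum over 2–5: 13099 + 16992 + 10964 + 23169 = 64224
CMA at t=3 = (44763 + 64224) / (2·4) = 108987 / 8 = 13623.375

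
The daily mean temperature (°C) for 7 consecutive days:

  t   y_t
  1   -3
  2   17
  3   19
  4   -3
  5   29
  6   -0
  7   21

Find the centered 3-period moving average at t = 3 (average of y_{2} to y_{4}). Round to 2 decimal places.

11.00

Sum of periods 2–4: 17 + 19 + (-3) = 33
Divide by 3: 33 / 3 = 11.00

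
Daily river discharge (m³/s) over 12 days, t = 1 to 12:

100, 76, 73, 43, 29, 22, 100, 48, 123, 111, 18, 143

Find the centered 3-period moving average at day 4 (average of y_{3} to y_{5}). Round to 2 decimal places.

Sum of periods 3–5: 73 + 43 + 29 = 145
Divide by 3: 145 / 3 = 48.33

48.33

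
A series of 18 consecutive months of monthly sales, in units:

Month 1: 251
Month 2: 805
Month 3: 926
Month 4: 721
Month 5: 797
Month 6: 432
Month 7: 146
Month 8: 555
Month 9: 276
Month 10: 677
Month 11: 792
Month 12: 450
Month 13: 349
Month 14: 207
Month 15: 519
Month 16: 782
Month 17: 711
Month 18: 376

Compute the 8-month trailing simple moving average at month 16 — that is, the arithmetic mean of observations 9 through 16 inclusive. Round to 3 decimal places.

506.500

Sum of periods 9–16: 276 + 677 + 792 + 450 + 349 + 207 + 519 + 782 = 4052
Divide by 8: 4052 / 8 = 506.500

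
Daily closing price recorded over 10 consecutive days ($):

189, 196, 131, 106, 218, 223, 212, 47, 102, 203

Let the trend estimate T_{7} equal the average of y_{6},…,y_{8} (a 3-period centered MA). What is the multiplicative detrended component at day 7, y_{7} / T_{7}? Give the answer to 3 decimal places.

1.320

Trend T_7 = (223 + 212 + 47) / 3 = 482/3 = 160.66667
Ratio to trend: 212 / 160.66667 = 1.320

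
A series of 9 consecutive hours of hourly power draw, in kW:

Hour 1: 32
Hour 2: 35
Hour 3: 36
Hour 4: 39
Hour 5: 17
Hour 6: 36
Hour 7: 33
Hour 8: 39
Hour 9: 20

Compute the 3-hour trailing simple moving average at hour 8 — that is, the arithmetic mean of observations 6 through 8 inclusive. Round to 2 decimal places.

Sum of periods 6–8: 36 + 33 + 39 = 108
Divide by 3: 108 / 3 = 36.00

36.00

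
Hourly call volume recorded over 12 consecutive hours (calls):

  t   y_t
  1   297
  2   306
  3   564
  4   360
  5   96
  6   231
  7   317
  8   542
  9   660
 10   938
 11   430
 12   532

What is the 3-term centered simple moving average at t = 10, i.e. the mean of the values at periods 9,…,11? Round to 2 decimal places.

676.00

Sum of periods 9–11: 660 + 938 + 430 = 2028
Divide by 3: 2028 / 3 = 676.00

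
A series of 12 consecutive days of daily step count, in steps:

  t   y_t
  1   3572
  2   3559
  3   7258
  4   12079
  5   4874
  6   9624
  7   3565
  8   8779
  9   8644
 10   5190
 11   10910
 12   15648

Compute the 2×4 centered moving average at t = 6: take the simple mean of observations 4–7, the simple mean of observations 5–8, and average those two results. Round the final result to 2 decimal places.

7123.00

Sum over 4–7: 12079 + 4874 + 9624 + 3565 = 30142
Sum over 5–8: 4874 + 9624 + 3565 + 8779 = 26842
CMA at t=6 = (30142 + 26842) / (2·4) = 56984 / 8 = 7123.00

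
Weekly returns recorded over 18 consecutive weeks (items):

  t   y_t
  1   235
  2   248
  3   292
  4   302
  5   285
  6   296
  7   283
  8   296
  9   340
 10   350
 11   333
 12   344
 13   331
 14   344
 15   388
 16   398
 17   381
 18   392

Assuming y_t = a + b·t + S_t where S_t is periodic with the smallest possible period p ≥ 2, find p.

6

First differences y_{t+1} − y_t: 13, 44, 10, -17, 11, -13, 13, 44, 10, -17, 11, -13, 13, 44, …
The difference pattern repeats every 6 terms and not for any smaller step, so p = 6.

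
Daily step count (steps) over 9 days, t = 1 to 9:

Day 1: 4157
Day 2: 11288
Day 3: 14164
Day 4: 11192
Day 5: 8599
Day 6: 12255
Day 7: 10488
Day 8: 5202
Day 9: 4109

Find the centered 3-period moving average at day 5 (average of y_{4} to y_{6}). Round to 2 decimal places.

Sum of periods 4–6: 11192 + 8599 + 12255 = 32046
Divide by 3: 32046 / 3 = 10682.00

10682.00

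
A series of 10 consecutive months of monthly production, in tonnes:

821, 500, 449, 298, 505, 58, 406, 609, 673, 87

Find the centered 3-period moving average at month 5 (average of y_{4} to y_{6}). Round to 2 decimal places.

Sum of periods 4–6: 298 + 505 + 58 = 861
Divide by 3: 861 / 3 = 287.00

287.00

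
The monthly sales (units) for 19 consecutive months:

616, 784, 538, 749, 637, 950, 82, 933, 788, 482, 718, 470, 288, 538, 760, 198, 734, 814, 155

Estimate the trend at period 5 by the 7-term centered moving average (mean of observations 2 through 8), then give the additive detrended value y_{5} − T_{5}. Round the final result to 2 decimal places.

Trend T_5 = (784 + 538 + 749 + 637 + 950 + 82 + 933) / 7 = 4673/7 = 667.5714
Detrended value: 637 − 667.5714 = -30.57

-30.57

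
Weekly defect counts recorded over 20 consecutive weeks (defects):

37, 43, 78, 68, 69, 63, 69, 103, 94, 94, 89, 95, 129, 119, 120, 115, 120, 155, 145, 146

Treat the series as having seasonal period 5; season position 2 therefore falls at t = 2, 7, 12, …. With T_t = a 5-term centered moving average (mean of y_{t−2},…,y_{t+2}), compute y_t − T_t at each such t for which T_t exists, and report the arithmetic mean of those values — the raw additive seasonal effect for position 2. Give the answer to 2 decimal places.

-10.60

Season position 2 occurs at t = 7, 12, 17 (where T_t is defined).
t=7: T_7 = 79.6000; y_7 − T_7 = 69 − 79.6000 = -10.6000
t=12: T_12 = 105.2000; y_12 − T_12 = 95 − 105.2000 = -10.2000
t=17: T_17 = 131.0000; y_17 − T_17 = 120 − 131.0000 = -11.0000
Mean deviation: (-10.6000 + -10.2000 + -11.0000) / 3 = -10.60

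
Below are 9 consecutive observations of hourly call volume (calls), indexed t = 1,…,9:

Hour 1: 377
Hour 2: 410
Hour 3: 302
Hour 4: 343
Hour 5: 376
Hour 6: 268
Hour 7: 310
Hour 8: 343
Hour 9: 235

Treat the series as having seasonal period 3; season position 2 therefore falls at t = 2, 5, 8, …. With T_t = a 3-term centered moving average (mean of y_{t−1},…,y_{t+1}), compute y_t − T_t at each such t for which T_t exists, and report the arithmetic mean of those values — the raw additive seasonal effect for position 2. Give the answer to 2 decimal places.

47.00

Season position 2 occurs at t = 2, 5, 8 (where T_t is defined).
t=2: T_2 = 363.0000; y_2 − T_2 = 410 − 363.0000 = 47.0000
t=5: T_5 = 329.0000; y_5 − T_5 = 376 − 329.0000 = 47.0000
t=8: T_8 = 296.0000; y_8 − T_8 = 343 − 296.0000 = 47.0000
Mean deviation: (47.0000 + 47.0000 + 47.0000) / 3 = 47.00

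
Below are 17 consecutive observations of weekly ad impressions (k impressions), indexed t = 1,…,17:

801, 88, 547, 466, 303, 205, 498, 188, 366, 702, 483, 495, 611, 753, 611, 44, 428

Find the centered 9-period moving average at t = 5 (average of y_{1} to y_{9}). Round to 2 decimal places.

384.67

Sum of periods 1–9: 801 + 88 + 547 + 466 + 303 + 205 + 498 + 188 + 366 = 3462
Divide by 9: 3462 / 9 = 384.67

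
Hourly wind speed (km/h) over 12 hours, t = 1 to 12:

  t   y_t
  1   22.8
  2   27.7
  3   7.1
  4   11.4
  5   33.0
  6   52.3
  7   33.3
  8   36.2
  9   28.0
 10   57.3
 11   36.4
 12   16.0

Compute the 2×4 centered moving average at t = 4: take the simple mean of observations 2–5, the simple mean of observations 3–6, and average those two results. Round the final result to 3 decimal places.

22.875

Sum over 2–5: 27.7 + 7.1 + 11.4 + 33.0 = 79.2
Sum over 3–6: 7.1 + 11.4 + 33.0 + 52.3 = 103.8
CMA at t=4 = (79.2 + 103.8) / (2·4) = 183.0 / 8 = 22.875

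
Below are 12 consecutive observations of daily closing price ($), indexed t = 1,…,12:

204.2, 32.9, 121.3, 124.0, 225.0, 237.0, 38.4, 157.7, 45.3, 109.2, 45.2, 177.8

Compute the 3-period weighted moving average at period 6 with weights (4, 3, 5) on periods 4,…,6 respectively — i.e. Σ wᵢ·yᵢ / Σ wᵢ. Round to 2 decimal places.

Weighted sum: 4·124.0 + 3·225.0 + 5·237.0 = 496.0 + 675.0 + 1185.0 = 2356.0
Weight total: 4 + 3 + 5 = 12
WMA = 2356.0 / 12 = 196.33

196.33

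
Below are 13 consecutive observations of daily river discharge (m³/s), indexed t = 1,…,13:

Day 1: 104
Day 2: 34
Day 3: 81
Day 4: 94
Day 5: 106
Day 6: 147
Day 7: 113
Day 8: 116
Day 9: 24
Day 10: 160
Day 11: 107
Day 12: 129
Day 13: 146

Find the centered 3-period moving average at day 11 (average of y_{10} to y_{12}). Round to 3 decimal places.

132.000

Sum of periods 10–12: 160 + 107 + 129 = 396
Divide by 3: 396 / 3 = 132.000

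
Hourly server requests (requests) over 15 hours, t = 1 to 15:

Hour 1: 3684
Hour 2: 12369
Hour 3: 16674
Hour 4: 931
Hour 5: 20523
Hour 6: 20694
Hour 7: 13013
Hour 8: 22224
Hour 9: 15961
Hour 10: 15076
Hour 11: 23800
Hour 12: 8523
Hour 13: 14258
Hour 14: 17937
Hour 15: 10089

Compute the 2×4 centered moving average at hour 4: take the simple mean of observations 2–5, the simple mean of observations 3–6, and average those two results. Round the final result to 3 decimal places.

13664.875

Sum over 2–5: 12369 + 16674 + 931 + 20523 = 50497
Sum over 3–6: 16674 + 931 + 20523 + 20694 = 58822
CMA at t=4 = (50497 + 58822) / (2·4) = 109319 / 8 = 13664.875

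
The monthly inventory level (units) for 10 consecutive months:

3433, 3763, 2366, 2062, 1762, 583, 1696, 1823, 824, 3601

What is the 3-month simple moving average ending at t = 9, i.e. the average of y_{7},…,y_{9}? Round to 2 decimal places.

1447.67

Sum of periods 7–9: 1696 + 1823 + 824 = 4343
Divide by 3: 4343 / 3 = 1447.67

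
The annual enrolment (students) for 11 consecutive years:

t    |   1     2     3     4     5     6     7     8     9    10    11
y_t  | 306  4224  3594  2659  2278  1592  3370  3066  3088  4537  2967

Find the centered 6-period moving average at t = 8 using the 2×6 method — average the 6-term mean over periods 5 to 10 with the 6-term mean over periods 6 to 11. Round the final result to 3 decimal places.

Sum over 5–10: 2278 + 1592 + 3370 + 3066 + 3088 + 4537 = 17931
Sum over 6–11: 1592 + 3370 + 3066 + 3088 + 4537 + 2967 = 18620
CMA at t=8 = (17931 + 18620) / (2·6) = 36551 / 12 = 3045.917

3045.917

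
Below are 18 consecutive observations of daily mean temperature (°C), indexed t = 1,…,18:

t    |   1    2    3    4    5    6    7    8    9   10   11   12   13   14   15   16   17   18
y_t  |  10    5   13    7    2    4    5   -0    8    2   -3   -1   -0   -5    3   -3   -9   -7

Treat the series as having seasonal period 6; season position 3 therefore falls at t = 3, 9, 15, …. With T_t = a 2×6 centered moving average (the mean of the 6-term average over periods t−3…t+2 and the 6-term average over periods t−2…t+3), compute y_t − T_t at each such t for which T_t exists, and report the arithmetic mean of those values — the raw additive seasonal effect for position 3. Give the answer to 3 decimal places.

Season position 3 occurs at t = 9, 15 (where T_t is defined).
t=9: T_9 = 2.25000; y_9 − T_9 = 8 − 2.25000 = 5.75000
t=15: T_15 = -3.00000; y_15 − T_15 = 3 − -3.00000 = 6.00000
Mean deviation: (5.75000 + 6.00000) / 2 = 5.875

5.875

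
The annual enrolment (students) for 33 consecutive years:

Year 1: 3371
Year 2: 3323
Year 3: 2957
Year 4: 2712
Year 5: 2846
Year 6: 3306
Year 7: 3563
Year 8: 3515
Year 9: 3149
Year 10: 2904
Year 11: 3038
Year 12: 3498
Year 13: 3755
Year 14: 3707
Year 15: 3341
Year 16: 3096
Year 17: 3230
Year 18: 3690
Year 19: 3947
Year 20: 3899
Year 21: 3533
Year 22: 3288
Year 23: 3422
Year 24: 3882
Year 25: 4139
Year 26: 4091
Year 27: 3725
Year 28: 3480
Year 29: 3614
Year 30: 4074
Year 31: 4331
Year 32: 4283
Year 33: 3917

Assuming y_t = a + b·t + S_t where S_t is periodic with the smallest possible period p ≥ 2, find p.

First differences y_{t+1} − y_t: -48, -366, -245, 134, 460, 257, -48, -366, -245, 134, 460, 257, -48, -366, …
The difference pattern repeats every 6 terms and not for any smaller step, so p = 6.

6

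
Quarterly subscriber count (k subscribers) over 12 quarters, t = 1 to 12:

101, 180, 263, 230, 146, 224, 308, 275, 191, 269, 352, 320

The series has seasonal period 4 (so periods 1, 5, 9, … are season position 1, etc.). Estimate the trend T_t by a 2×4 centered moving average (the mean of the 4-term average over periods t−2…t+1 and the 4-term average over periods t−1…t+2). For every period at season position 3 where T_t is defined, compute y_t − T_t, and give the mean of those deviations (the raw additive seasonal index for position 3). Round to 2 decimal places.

64.00

Season position 3 occurs at t = 3, 7 (where T_t is defined).
t=3: T_3 = 199.1250; y_3 − T_3 = 263 − 199.1250 = 63.8750
t=7: T_7 = 243.8750; y_7 − T_7 = 308 − 243.8750 = 64.1250
Mean deviation: (63.8750 + 64.1250) / 2 = 64.00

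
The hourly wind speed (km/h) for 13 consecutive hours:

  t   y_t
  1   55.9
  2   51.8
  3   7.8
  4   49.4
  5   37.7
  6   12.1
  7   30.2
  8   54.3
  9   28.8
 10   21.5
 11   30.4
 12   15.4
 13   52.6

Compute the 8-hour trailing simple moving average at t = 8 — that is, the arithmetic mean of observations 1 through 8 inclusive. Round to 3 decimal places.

Sum of periods 1–8: 55.9 + 51.8 + 7.8 + 49.4 + 37.7 + 12.1 + 30.2 + 54.3 = 299.2
Divide by 8: 299.2 / 8 = 37.400

37.400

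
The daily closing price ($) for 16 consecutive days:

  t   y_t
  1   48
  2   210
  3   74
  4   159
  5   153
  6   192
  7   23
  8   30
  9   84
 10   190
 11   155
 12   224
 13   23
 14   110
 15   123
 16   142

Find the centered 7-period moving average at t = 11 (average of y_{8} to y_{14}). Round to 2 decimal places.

Sum of periods 8–14: 30 + 84 + 190 + 155 + 224 + 23 + 110 = 816
Divide by 7: 816 / 7 = 116.57

116.57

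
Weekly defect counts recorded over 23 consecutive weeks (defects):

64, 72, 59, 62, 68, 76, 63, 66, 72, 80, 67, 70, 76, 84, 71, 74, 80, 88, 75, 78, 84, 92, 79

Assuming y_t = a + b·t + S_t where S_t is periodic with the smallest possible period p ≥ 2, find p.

First differences y_{t+1} − y_t: 8, -13, 3, 6, 8, -13, 3, 6, 8, -13, …
The difference pattern repeats every 4 terms and not for any smaller step, so p = 4.

4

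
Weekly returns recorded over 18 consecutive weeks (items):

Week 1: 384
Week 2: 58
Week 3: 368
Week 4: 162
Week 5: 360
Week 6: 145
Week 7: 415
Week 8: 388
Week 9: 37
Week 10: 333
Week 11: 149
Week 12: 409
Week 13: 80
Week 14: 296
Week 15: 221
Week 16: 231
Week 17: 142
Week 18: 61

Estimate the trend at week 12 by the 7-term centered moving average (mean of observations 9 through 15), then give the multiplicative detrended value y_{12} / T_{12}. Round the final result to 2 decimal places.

1.88

Trend T_12 = (37 + 333 + 149 + 409 + 80 + 296 + 221) / 7 = 1525/7 = 217.8571
Ratio to trend: 409 / 217.8571 = 1.88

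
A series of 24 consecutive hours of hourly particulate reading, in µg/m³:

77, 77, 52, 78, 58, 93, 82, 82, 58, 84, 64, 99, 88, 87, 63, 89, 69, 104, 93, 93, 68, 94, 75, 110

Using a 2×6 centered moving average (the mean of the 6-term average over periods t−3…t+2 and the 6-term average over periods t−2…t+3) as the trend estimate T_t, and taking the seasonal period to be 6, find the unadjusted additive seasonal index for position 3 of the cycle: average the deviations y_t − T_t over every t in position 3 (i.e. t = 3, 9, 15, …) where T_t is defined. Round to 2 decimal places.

Season position 3 occurs at t = 9, 15, 21 (where T_t is defined).
t=9: T_9 = 77.6667; y_9 − T_9 = 58 − 77.6667 = -19.6667
t=15: T_15 = 82.9167; y_15 − T_15 = 63 − 82.9167 = -19.9167
t=21: T_21 = 88.3333; y_21 − T_21 = 68 − 88.3333 = -20.3333
Mean deviation: (-19.6667 + -19.9167 + -20.3333) / 3 = -19.97

-19.97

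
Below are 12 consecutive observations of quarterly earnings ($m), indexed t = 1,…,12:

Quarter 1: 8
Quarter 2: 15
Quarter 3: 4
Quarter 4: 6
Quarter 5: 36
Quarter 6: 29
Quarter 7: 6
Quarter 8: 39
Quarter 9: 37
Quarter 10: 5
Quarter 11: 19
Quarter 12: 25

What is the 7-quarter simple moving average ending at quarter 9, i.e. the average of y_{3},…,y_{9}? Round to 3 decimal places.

Sum of periods 3–9: 4 + 6 + 36 + 29 + 6 + 39 + 37 = 157
Divide by 7: 157 / 7 = 22.429

22.429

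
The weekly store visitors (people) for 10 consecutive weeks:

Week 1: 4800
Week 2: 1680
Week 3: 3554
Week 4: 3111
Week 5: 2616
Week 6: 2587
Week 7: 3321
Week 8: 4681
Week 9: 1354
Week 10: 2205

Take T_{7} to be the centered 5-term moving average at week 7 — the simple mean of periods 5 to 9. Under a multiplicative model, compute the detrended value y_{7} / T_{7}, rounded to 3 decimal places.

Trend T_7 = (2616 + 2587 + 3321 + 4681 + 1354) / 5 = 14559/5 = 2911.80000
Ratio to trend: 3321 / 2911.80000 = 1.141

1.141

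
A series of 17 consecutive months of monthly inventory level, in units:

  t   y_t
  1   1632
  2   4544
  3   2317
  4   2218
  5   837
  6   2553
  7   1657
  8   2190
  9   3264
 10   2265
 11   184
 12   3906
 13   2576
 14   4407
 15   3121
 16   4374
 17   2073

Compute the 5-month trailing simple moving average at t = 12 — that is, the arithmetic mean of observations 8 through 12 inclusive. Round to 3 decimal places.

2361.800

Sum of periods 8–12: 2190 + 3264 + 2265 + 184 + 3906 = 11809
Divide by 5: 11809 / 5 = 2361.800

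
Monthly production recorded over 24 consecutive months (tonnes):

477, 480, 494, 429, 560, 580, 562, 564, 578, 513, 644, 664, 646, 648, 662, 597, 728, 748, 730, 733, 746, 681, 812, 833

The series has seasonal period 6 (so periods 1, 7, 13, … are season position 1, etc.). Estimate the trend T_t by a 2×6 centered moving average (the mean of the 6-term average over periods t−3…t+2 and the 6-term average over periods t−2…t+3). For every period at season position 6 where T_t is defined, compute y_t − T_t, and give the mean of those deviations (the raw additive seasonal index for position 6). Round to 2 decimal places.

Season position 6 occurs at t = 6, 12, 18 (where T_t is defined).
t=6: T_6 = 538.5000; y_6 − T_6 = 580 − 538.5000 = 41.5000
t=12: T_12 = 622.5000; y_12 − T_12 = 664 − 622.5000 = 41.5000
t=18: T_18 = 706.6667; y_18 − T_18 = 748 − 706.6667 = 41.3333
Mean deviation: (41.5000 + 41.5000 + 41.3333) / 3 = 41.44

41.44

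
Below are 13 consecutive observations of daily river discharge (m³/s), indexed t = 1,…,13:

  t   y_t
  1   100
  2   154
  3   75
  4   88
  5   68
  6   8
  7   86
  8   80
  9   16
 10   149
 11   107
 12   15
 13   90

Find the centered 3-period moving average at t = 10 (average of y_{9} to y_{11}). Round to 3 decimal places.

90.667

Sum of periods 9–11: 16 + 149 + 107 = 272
Divide by 3: 272 / 3 = 90.667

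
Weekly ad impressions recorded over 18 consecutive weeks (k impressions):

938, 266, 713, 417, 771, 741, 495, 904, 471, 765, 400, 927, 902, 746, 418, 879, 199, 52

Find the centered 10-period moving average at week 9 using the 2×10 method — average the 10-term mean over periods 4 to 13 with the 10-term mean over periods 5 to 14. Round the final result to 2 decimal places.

695.75

Sum over 4–13: 417 + 771 + 741 + 495 + 904 + 471 + 765 + 400 + 927 + 902 = 6793
Sum over 5–14: 771 + 741 + 495 + 904 + 471 + 765 + 400 + 927 + 902 + 746 = 7122
CMA at t=9 = (6793 + 7122) / (2·10) = 13915 / 20 = 695.75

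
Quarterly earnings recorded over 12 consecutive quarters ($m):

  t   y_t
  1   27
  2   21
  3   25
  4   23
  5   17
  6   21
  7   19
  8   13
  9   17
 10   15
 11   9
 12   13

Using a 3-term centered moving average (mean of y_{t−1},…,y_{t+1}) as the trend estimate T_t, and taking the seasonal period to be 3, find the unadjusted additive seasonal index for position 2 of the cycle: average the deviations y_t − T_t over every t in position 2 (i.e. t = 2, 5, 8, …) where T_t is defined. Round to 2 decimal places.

-3.33

Season position 2 occurs at t = 2, 5, 8, 11 (where T_t is defined).
t=2: T_2 = 24.3333; y_2 − T_2 = 21 − 24.3333 = -3.3333
t=5: T_5 = 20.3333; y_5 − T_5 = 17 − 20.3333 = -3.3333
t=8: T_8 = 16.3333; y_8 − T_8 = 13 − 16.3333 = -3.3333
t=11: T_11 = 12.3333; y_11 − T_11 = 9 − 12.3333 = -3.3333
Mean deviation: (-3.3333 + -3.3333 + -3.3333 + -3.3333) / 4 = -3.33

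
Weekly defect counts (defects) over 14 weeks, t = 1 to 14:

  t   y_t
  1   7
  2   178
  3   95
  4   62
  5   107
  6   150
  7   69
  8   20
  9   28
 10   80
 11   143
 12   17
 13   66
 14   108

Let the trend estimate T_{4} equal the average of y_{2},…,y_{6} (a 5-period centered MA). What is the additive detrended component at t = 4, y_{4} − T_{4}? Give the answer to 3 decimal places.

-56.400

Trend T_4 = (178 + 95 + 62 + 107 + 150) / 5 = 592/5 = 118.40000
Detrended value: 62 − 118.40000 = -56.400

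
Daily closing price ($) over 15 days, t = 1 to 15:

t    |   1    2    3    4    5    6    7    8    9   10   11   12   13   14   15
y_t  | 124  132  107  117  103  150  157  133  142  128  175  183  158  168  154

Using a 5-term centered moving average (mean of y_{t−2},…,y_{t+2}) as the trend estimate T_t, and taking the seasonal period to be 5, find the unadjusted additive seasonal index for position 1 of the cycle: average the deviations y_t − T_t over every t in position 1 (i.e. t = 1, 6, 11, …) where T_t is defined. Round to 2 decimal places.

Season position 1 occurs at t = 6, 11 (where T_t is defined).
t=6: T_6 = 132.0000; y_6 − T_6 = 150 − 132.0000 = 18.0000
t=11: T_11 = 157.2000; y_11 − T_11 = 175 − 157.2000 = 17.8000
Mean deviation: (18.0000 + 17.8000) / 2 = 17.90

17.90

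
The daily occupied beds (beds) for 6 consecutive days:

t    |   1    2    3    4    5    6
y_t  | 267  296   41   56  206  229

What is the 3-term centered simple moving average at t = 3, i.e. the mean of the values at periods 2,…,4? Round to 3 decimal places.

Sum of periods 2–4: 296 + 41 + 56 = 393
Divide by 3: 393 / 3 = 131.000

131.000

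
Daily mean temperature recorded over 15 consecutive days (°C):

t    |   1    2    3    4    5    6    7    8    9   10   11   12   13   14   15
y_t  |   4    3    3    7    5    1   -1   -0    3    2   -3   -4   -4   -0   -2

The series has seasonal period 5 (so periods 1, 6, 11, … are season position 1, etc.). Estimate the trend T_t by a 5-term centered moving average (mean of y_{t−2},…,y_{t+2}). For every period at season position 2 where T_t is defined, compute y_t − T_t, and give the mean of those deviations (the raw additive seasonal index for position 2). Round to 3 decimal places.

-2.400

Season position 2 occurs at t = 7, 12 (where T_t is defined).
t=7: T_7 = 1.60000; y_7 − T_7 = -1 − 1.60000 = -2.60000
t=12: T_12 = -1.80000; y_12 − T_12 = -4 − -1.80000 = -2.20000
Mean deviation: (-2.60000 + -2.20000) / 2 = -2.400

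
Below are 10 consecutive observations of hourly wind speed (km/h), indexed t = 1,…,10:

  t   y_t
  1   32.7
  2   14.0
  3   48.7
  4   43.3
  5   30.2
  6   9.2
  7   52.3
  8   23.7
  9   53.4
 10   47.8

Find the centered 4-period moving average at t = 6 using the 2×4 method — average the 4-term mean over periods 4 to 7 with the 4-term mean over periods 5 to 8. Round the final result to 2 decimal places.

31.30

Sum over 4–7: 43.3 + 30.2 + 9.2 + 52.3 = 135.0
Sum over 5–8: 30.2 + 9.2 + 52.3 + 23.7 = 115.4
CMA at t=6 = (135.0 + 115.4) / (2·4) = 250.4 / 8 = 31.30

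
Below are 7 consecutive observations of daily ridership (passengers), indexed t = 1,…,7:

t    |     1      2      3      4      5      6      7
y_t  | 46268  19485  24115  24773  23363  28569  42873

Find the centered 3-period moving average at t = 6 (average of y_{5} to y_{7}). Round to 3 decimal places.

Sum of periods 5–7: 23363 + 28569 + 42873 = 94805
Divide by 3: 94805 / 3 = 31601.667

31601.667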